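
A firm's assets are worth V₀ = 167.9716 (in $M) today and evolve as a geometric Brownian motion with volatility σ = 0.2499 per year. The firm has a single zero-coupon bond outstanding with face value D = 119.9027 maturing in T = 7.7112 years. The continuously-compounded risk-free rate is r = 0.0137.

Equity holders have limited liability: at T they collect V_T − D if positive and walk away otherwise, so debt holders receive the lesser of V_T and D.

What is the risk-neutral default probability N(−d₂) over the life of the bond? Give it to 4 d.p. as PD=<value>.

d₁ = [ln(V₀/D) + (r + σ²/2)T] / (σ√T)
   = [ln(167.9716/119.9027) + (0.0137 + 0.5·0.2499²)·7.7112] / (0.2499·√7.7112)
   = [0.337114 + 0.346426] / 0.693948 = 0.985001
d₂ = d₁ − σ√T = 0.985001 − 0.693948 = 0.291053
risk-neutral PD = N(−d₂) = N(-0.291053) = 0.385506

PD=0.3855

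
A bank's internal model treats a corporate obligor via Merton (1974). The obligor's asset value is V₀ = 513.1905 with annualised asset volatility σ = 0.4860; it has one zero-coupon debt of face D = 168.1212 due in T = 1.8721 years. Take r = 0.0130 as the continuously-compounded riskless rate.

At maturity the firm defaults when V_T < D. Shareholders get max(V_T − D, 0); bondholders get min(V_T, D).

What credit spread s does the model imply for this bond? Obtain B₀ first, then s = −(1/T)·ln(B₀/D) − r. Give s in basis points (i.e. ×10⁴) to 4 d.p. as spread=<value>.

d₁ = [ln(V₀/D) + (r + σ²/2)T] / (σ√T)
   = [ln(513.1905/168.1212) + (0.0130 + 0.5·0.4860²)·1.8721] / (0.4860·√1.8721)
   = [1.115962 + 0.245429] / 0.664968 = 2.047302
d₂ = d₁ − σ√T = 2.047302 − 0.664968 = 1.382334
N(d₁) = 0.979686,  N(d₂) = 0.916565,  e^(−rT) = 0.975956
E₀ = V₀·N(d₁) − D·e^(−rT)·N(d₂)
   = 513.1905·0.979686 − 168.1212·0.975956·0.916565 = 352.376326
B₀ = V₀ − E₀ = 513.1905 − 352.376326 = 160.814174
spread = −(1/T)·ln(B₀/D) − r = −(1/1.8721)·ln(160.814174/168.1212) − 0.0130 = 0.01073572
in basis points: 0.01073572 × 10⁴ = 107.3572 bp

spread=107.3572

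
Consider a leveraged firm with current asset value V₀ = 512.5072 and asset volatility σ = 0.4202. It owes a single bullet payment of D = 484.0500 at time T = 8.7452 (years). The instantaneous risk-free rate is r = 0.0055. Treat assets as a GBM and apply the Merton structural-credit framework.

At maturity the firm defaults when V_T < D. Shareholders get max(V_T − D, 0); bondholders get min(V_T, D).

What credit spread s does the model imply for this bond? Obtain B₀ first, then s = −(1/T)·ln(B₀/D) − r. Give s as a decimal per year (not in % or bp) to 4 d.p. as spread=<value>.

spread=0.0658

d₁ = [ln(V₀/D) + (r + σ²/2)T] / (σ√T)
   = [ln(512.5072/484.0500) + (0.0055 + 0.5·0.4202²)·8.7452] / (0.4202·√8.7452)
   = [0.057127 + 0.820160] / 1.242627 = 0.705993
d₂ = d₁ − σ√T = 0.705993 − 1.242627 = -0.536634
N(d₁) = 0.759904,  N(d₂) = 0.295760,  e^(−rT) = 0.953040
E₀ = V₀·N(d₁) − D·e^(−rT)·N(d₂)
   = 512.5072·0.759904 − 484.0500·0.953040·0.295760 = 253.016418
B₀ = V₀ − E₀ = 512.5072 − 253.016418 = 259.490782
spread = −(1/T)·ln(B₀/D) − r = −(1/8.7452)·ln(259.490782/484.0500) − 0.0055 = 0.06579248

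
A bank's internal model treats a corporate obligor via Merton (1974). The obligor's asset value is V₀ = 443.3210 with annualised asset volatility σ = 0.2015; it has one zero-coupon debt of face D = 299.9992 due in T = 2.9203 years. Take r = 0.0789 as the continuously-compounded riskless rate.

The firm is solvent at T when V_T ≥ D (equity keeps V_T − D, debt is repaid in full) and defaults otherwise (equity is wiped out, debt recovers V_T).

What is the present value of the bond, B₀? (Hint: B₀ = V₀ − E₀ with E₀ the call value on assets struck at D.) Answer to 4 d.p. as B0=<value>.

d₁ = [ln(V₀/D) + (r + σ²/2)T] / (σ√T)
   = [ln(443.3210/299.9992) + (0.0789 + 0.5·0.2015²)·2.9203] / (0.2015·√2.9203)
   = [0.390514 + 0.289697] / 0.344341 = 1.975400
d₂ = d₁ − σ√T = 1.975400 − 0.344341 = 1.631059
N(d₁) = 0.975889,  N(d₂) = 0.948561,  e^(−rT) = 0.794207
E₀ = V₀·N(d₁) − D·e^(−rT)·N(d₂)
   = 443.3210·0.975889 − 299.9992·0.794207·0.948561 = 206.626487
B₀ = V₀ − E₀ = 443.3210 − 206.626487 = 236.694513

B0=236.6945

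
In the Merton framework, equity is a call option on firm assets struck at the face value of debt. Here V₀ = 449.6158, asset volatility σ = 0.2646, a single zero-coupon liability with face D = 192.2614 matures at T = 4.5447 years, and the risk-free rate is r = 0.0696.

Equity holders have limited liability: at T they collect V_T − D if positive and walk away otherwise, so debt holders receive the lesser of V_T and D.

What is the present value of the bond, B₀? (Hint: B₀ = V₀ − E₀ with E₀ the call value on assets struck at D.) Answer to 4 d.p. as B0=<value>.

B0=139.1542

d₁ = [ln(V₀/D) + (r + σ²/2)T] / (σ√T)
   = [ln(449.6158/192.2614) + (0.0696 + 0.5·0.2646²)·4.5447] / (0.2646·√4.5447)
   = [0.849538 + 0.475406] / 0.564082 = 2.348847
d₂ = d₁ − σ√T = 2.348847 − 0.564082 = 1.784765
N(d₁) = 0.990584,  N(d₂) = 0.962850,  e^(−rT) = 0.728833
E₀ = V₀·N(d₁) − D·e^(−rT)·N(d₂)
   = 449.6158·0.990584 − 192.2614·0.728833·0.962850 = 310.461570
B₀ = V₀ − E₀ = 449.6158 − 310.461570 = 139.154230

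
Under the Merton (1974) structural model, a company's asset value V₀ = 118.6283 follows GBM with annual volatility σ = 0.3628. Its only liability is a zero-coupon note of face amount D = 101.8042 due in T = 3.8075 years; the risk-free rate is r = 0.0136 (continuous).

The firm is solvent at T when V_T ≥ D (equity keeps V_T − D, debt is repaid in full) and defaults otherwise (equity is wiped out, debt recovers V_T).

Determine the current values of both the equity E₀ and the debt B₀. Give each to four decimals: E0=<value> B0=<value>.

E0=41.9403 B0=76.6880

d₁ = [ln(V₀/D) + (r + σ²/2)T] / (σ√T)
   = [ln(118.6283/101.8042) + (0.0136 + 0.5·0.3628²)·3.8075] / (0.3628·√3.8075)
   = [0.152944 + 0.302361] / 0.707925 = 0.643154
d₂ = d₁ − σ√T = 0.643154 − 0.707925 = -0.064771
N(d₁) = 0.739938,  N(d₂) = 0.474178,  e^(−rT) = 0.949536
E₀ = V₀·N(d₁) − D·e^(−rT)·N(d₂)
   = 118.6283·0.739938 − 101.8042·0.949536·0.474178 = 41.940320
B₀ = V₀ − E₀ = 118.6283 − 41.940320 = 76.687980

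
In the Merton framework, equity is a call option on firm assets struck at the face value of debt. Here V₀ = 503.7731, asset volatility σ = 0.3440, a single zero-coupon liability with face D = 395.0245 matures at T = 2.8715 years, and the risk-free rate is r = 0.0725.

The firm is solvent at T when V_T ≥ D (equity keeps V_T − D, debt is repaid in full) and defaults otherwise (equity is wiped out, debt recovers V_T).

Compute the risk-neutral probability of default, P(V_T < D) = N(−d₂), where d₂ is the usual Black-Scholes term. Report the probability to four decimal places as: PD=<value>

PD=0.3146

d₁ = [ln(V₀/D) + (r + σ²/2)T] / (σ√T)
   = [ln(503.7731/395.0245) + (0.0725 + 0.5·0.3440²)·2.8715] / (0.3440·√2.8715)
   = [0.243178 + 0.378085] / 0.582925 = 1.065768
d₂ = d₁ − σ√T = 1.065768 − 0.582925 = 0.482842
risk-neutral PD = N(−d₂) = N(-0.482842) = 0.314604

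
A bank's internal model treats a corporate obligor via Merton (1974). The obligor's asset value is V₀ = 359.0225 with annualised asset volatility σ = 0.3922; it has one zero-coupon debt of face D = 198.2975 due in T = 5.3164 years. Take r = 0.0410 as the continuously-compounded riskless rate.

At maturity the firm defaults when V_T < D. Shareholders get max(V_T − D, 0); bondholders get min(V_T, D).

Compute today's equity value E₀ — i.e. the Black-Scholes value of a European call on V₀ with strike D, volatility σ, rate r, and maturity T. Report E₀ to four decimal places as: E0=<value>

E0=220.0743

d₁ = [ln(V₀/D) + (r + σ²/2)T] / (σ√T)
   = [ln(359.0225/198.2975) + (0.0410 + 0.5·0.3922²)·5.3164] / (0.3922·√5.3164)
   = [0.593617 + 0.626859] / 0.904308 = 1.349624
d₂ = d₁ − σ√T = 1.349624 − 0.904308 = 0.445316
N(d₁) = 0.911432,  N(d₂) = 0.671954,  e^(−rT) = 0.804148
E₀ = V₀·N(d₁) − D·e^(−rT)·N(d₂)
   = 359.0225·0.911432 − 198.2975·0.804148·0.671954 = 220.074343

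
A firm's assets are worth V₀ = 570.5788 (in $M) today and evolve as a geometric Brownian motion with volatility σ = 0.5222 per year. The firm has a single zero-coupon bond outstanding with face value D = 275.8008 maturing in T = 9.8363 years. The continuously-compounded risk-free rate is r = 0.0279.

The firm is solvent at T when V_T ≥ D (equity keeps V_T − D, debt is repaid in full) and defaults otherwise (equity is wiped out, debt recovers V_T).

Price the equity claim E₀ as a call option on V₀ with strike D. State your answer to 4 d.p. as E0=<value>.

E0=439.4554

d₁ = [ln(V₀/D) + (r + σ²/2)T] / (σ√T)
   = [ln(570.5788/275.8008) + (0.0279 + 0.5·0.5222²)·9.8363] / (0.5222·√9.8363)
   = [0.726972 + 1.615577] / 1.637769 = 1.430329
d₂ = d₁ − σ√T = 1.430329 − 1.637769 = -0.207440
N(d₁) = 0.923689,  N(d₂) = 0.417833,  e^(−rT) = 0.760003
E₀ = V₀·N(d₁) − D·e^(−rT)·N(d₂)
   = 570.5788·0.923689 − 275.8008·0.760003·0.417833 = 439.455441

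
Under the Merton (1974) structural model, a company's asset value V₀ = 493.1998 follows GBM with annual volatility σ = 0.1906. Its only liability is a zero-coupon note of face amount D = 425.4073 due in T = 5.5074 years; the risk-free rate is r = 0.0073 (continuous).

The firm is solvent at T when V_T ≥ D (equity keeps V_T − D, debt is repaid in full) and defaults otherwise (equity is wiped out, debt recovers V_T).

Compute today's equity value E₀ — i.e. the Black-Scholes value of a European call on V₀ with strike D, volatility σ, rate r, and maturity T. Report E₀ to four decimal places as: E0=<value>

d₁ = [ln(V₀/D) + (r + σ²/2)T] / (σ√T)
   = [ln(493.1998/425.4073) + (0.0073 + 0.5·0.1906²)·5.5074] / (0.1906·√5.5074)
   = [0.147867 + 0.140241] / 0.447297 = 0.644110
d₂ = d₁ − σ√T = 0.644110 − 0.447297 = 0.196813
N(d₁) = 0.740248,  N(d₂) = 0.578013,  e^(−rT) = 0.960593
E₀ = V₀·N(d₁) − D·e^(−rT)·N(d₂)
   = 493.1998·0.740248 − 425.4073·0.960593·0.578013 = 128.888918

E0=128.8889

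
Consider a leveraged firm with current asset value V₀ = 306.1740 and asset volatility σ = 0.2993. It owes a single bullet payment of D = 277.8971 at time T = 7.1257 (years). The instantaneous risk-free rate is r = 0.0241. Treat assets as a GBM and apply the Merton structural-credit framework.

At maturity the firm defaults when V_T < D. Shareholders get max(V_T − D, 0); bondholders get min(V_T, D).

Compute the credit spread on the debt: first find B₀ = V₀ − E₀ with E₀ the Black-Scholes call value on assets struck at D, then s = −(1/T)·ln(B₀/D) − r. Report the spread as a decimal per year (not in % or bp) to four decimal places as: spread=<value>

spread=0.0354

d₁ = [ln(V₀/D) + (r + σ²/2)T] / (σ√T)
   = [ln(306.1740/277.8971) + (0.0241 + 0.5·0.2993²)·7.1257] / (0.2993·√7.1257)
   = [0.096903 + 0.490891] / 0.798952 = 0.735706
d₂ = d₁ − σ√T = 0.735706 − 0.798952 = -0.063245
N(d₁) = 0.769045,  N(d₂) = 0.474786,  e^(−rT) = 0.842207
E₀ = V₀·N(d₁) − D·e^(−rT)·N(d₂)
   = 306.1740·0.769045 − 277.8971·0.842207·0.474786 = 124.339574
B₀ = V₀ − E₀ = 306.1740 − 124.339574 = 181.834426
spread = −(1/T)·ln(B₀/D) − r = −(1/7.1257)·ln(181.834426/277.8971) − 0.0241 = 0.03542459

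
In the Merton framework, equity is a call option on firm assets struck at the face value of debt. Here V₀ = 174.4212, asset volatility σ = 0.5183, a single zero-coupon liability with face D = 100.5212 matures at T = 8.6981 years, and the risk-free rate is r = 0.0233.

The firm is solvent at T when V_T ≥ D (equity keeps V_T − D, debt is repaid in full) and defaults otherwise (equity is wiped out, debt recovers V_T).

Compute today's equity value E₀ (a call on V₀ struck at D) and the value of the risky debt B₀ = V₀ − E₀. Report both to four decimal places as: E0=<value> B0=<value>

E0=123.9608 B0=50.4604

d₁ = [ln(V₀/D) + (r + σ²/2)T] / (σ√T)
   = [ln(174.4212/100.5212) + (0.0233 + 0.5·0.5183²)·8.6981] / (0.5183·√8.6981)
   = [0.551104 + 1.370972] / 1.528598 = 1.257411
d₂ = d₁ − σ√T = 1.257411 − 1.528598 = -0.271187
N(d₁) = 0.895698,  N(d₂) = 0.393124,  e^(−rT) = 0.816551
E₀ = V₀·N(d₁) − D·e^(−rT)·N(d₂)
   = 174.4212·0.895698 − 100.5212·0.816551·0.393124 = 123.960798
B₀ = V₀ − E₀ = 174.4212 − 123.960798 = 50.460402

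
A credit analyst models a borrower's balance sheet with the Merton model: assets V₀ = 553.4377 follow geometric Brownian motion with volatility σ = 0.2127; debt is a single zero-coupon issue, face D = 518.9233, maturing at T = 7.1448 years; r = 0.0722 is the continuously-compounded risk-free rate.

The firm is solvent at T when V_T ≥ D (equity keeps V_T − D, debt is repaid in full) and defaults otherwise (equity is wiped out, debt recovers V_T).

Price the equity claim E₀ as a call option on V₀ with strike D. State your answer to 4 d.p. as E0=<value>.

d₁ = [ln(V₀/D) + (r + σ²/2)T] / (σ√T)
   = [ln(553.4377/518.9233) + (0.0722 + 0.5·0.2127²)·7.1448] / (0.2127·√7.1448)
   = [0.064393 + 0.677475] / 0.568542 = 1.304860
d₂ = d₁ − σ√T = 1.304860 − 0.568542 = 0.736318
N(d₁) = 0.904030,  N(d₂) = 0.769231,  e^(−rT) = 0.596990
E₀ = V₀·N(d₁) − D·e^(−rT)·N(d₂)
   = 553.4377·0.904030 − 518.9233·0.596990·0.769231 = 262.022300

E0=262.0223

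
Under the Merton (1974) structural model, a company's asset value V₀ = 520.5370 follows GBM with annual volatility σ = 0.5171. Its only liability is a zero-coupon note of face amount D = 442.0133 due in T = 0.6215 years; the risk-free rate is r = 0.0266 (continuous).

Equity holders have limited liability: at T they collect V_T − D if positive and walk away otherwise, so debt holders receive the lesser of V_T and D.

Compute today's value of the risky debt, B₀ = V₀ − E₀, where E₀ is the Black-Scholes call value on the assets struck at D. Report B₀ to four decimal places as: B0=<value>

d₁ = [ln(V₀/D) + (r + σ²/2)T] / (σ√T)
   = [ln(520.5370/442.0133) + (0.0266 + 0.5·0.5171²)·0.6215] / (0.5171·√0.6215)
   = [0.163521 + 0.099624] / 0.407657 = 0.645506
d₂ = d₁ − σ√T = 0.645506 − 0.407657 = 0.237849
N(d₁) = 0.740700,  N(d₂) = 0.594001,  e^(−rT) = 0.983604
E₀ = V₀·N(d₁) − D·e^(−rT)·N(d₂)
   = 520.5370·0.740700 − 442.0133·0.983604·0.594001 = 127.310539
B₀ = V₀ − E₀ = 520.5370 − 127.310539 = 393.226461

B0=393.2265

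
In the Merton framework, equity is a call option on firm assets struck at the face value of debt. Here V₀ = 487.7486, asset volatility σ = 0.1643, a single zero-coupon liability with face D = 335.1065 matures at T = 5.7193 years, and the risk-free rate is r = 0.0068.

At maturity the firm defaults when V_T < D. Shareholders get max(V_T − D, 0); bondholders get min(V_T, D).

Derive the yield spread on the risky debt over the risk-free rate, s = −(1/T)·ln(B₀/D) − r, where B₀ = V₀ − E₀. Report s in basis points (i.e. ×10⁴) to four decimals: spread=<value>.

spread=63.7969

d₁ = [ln(V₀/D) + (r + σ²/2)T] / (σ√T)
   = [ln(487.7486/335.1065) + (0.0068 + 0.5·0.1643²)·5.7193] / (0.1643·√5.7193)
   = [0.375352 + 0.116086] / 0.392924 = 1.250718
d₂ = d₁ − σ√T = 1.250718 − 0.392924 = 0.857794
N(d₁) = 0.894481,  N(d₂) = 0.804497,  e^(−rT) = 0.961855
E₀ = V₀·N(d₁) − D·e^(−rT)·N(d₂)
   = 487.7486·0.894481 − 335.1065·0.961855·0.804497 = 176.973413
B₀ = V₀ − E₀ = 487.7486 − 176.973413 = 310.775187
spread = −(1/T)·ln(B₀/D) − r = −(1/5.7193)·ln(310.775187/335.1065) − 0.0068 = 0.00637969
in basis points: 0.00637969 × 10⁴ = 63.7969 bp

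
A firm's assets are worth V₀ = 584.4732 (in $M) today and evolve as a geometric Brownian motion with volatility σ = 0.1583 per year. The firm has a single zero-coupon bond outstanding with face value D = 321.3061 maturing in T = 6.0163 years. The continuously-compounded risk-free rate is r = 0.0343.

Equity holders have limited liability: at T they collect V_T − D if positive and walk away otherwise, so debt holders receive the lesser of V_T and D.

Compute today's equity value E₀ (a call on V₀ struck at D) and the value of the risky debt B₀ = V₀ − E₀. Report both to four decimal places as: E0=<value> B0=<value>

d₁ = [ln(V₀/D) + (r + σ²/2)T] / (σ√T)
   = [ln(584.4732/321.3061) + (0.0343 + 0.5·0.1583²)·6.0163] / (0.1583·√6.0163)
   = [0.598317 + 0.281740] / 0.388281 = 2.266548
d₂ = d₁ − σ√T = 2.266548 − 0.388281 = 1.878268
N(d₁) = 0.988291,  N(d₂) = 0.969828,  e^(−rT) = 0.813541
E₀ = V₀·N(d₁) − D·e^(−rT)·N(d₂)
   = 584.4732·0.988291 − 321.3061·0.813541·0.969828 = 324.120903
B₀ = V₀ − E₀ = 584.4732 − 324.120903 = 260.352297

E0=324.1209 B0=260.3523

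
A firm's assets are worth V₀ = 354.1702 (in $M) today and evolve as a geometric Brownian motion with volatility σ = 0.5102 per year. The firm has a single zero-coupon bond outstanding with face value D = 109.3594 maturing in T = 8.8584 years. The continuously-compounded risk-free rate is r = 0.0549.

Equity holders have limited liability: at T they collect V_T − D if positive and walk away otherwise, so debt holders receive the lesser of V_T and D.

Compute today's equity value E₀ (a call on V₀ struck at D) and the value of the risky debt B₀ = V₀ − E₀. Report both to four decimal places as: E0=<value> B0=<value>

d₁ = [ln(V₀/D) + (r + σ²/2)T] / (σ√T)
   = [ln(354.1702/109.3594) + (0.0549 + 0.5·0.5102²)·8.8584] / (0.5102·√8.8584)
   = [1.175138 + 1.639265] / 1.518512 = 1.853396
d₂ = d₁ − σ√T = 1.853396 − 1.518512 = 0.334884
N(d₁) = 0.968087,  N(d₂) = 0.631144,  e^(−rT) = 0.614881
E₀ = V₀·N(d₁) − D·e^(−rT)·N(d₂)
   = 354.1702·0.968087 − 109.3594·0.614881·0.631144 = 300.427600
B₀ = V₀ − E₀ = 354.1702 − 300.427600 = 53.742600

E0=300.4276 B0=53.7426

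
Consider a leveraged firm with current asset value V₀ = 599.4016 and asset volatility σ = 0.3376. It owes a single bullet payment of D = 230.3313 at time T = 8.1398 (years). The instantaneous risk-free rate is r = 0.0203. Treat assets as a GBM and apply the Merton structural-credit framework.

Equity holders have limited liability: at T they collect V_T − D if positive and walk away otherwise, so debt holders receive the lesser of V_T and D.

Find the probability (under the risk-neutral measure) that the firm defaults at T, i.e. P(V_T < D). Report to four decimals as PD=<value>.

PD=0.2473

d₁ = [ln(V₀/D) + (r + σ²/2)T] / (σ√T)
   = [ln(599.4016/230.3313) + (0.0203 + 0.5·0.3376²)·8.1398] / (0.3376·√8.1398)
   = [0.956413 + 0.629100] / 0.963184 = 1.646116
d₂ = d₁ − σ√T = 1.646116 − 0.963184 = 0.682932
risk-neutral PD = N(−d₂) = N(-0.682932) = 0.247325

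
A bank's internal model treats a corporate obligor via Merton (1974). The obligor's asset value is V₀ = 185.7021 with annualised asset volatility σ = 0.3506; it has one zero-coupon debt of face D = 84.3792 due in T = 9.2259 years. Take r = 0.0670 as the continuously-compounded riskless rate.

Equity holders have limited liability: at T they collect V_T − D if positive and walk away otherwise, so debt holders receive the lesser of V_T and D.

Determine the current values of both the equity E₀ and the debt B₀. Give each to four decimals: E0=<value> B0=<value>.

d₁ = [ln(V₀/D) + (r + σ²/2)T] / (σ√T)
   = [ln(185.7021/84.3792) + (0.0670 + 0.5·0.3506²)·9.2259] / (0.3506·√9.2259)
   = [0.788823 + 1.185161] / 1.064918 = 1.853648
d₂ = d₁ − σ√T = 1.853648 − 1.064918 = 0.788730
N(d₁) = 0.968105,  N(d₂) = 0.784865,  e^(−rT) = 0.538948
E₀ = V₀·N(d₁) − D·e^(−rT)·N(d₂)
   = 185.7021·0.968105 − 84.3792·0.538948·0.784865 = 144.086621
B₀ = V₀ − E₀ = 185.7021 − 144.086621 = 41.615479

E0=144.0866 B0=41.6155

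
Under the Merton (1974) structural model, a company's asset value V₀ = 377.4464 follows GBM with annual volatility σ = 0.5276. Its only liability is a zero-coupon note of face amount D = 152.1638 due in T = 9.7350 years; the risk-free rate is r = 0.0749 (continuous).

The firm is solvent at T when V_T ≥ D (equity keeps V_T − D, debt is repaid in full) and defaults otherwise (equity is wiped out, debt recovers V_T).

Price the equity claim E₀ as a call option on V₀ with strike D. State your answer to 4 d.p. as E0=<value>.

d₁ = [ln(V₀/D) + (r + σ²/2)T] / (σ√T)
   = [ln(377.4464/152.1638) + (0.0749 + 0.5·0.5276²)·9.7350] / (0.5276·√9.7350)
   = [0.908471 + 2.084077] / 1.646163 = 1.817893
d₂ = d₁ − σ√T = 1.817893 − 1.646163 = 0.171731
N(d₁) = 0.965460,  N(d₂) = 0.568175,  e^(−rT) = 0.482318
E₀ = V₀·N(d₁) − D·e^(−rT)·N(d₂)
   = 377.4464·0.965460 − 152.1638·0.482318·0.568175 = 322.710164

E0=322.7102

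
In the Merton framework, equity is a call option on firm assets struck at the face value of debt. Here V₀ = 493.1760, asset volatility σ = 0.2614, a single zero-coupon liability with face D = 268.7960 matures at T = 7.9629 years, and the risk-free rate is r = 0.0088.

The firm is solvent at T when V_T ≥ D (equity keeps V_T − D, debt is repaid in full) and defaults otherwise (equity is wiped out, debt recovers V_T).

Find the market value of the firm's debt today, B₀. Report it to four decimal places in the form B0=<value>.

B0=226.4323

d₁ = [ln(V₀/D) + (r + σ²/2)T] / (σ√T)
   = [ln(493.1760/268.7960) + (0.0088 + 0.5·0.2614²)·7.9629] / (0.2614·√7.9629)
   = [0.606913 + 0.342126] / 0.737634 = 1.286598
d₂ = d₁ − σ√T = 1.286598 − 0.737634 = 0.548964
N(d₁) = 0.900883,  N(d₂) = 0.708485,  e^(−rT) = 0.932325
E₀ = V₀·N(d₁) − D·e^(−rT)·N(d₂)
   = 493.1760·0.900883 − 268.7960·0.932325·0.708485 = 266.743728
B₀ = V₀ − E₀ = 493.1760 − 266.743728 = 226.432272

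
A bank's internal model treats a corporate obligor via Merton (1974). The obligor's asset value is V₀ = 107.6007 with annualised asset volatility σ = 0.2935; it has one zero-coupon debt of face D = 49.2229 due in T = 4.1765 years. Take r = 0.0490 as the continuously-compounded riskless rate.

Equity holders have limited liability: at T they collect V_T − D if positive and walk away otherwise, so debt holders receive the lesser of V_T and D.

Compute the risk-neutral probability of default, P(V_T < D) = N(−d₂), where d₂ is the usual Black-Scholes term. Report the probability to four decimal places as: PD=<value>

PD=0.0893

d₁ = [ln(V₀/D) + (r + σ²/2)T] / (σ√T)
   = [ln(107.6007/49.2229) + (0.0490 + 0.5·0.2935²)·4.1765] / (0.2935·√4.1765)
   = [0.782068 + 0.384535] / 0.599811 = 1.944952
d₂ = d₁ − σ√T = 1.944952 − 0.599811 = 1.345141
risk-neutral PD = N(−d₂) = N(-1.345141) = 0.089290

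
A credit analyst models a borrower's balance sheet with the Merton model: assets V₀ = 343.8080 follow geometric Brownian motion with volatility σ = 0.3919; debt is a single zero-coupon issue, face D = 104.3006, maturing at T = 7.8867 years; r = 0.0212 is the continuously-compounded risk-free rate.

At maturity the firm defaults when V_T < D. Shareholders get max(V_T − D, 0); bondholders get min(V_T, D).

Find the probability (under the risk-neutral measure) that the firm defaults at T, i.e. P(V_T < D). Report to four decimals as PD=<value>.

d₁ = [ln(V₀/D) + (r + σ²/2)T] / (σ√T)
   = [ln(343.8080/104.3006) + (0.0212 + 0.5·0.3919²)·7.8867] / (0.3919·√7.8867)
   = [1.192806 + 0.772840] / 1.100583 = 1.786004
d₂ = d₁ − σ√T = 1.786004 − 1.100583 = 0.685421
risk-neutral PD = N(−d₂) = N(-0.685421) = 0.246539

PD=0.2465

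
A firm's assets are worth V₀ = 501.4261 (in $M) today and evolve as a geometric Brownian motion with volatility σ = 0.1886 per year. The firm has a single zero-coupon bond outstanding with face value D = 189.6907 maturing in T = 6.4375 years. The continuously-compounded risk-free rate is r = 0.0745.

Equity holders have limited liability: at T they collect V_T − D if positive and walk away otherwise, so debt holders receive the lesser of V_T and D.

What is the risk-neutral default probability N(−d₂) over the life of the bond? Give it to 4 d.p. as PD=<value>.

d₁ = [ln(V₀/D) + (r + σ²/2)T] / (σ√T)
   = [ln(501.4261/189.6907) + (0.0745 + 0.5·0.1886²)·6.4375] / (0.1886·√6.4375)
   = [0.972061 + 0.594085] / 0.478520 = 3.272894
d₂ = d₁ − σ√T = 3.272894 − 0.478520 = 2.794374
risk-neutral PD = N(−d₂) = N(-2.794374) = 0.002600

PD=0.0026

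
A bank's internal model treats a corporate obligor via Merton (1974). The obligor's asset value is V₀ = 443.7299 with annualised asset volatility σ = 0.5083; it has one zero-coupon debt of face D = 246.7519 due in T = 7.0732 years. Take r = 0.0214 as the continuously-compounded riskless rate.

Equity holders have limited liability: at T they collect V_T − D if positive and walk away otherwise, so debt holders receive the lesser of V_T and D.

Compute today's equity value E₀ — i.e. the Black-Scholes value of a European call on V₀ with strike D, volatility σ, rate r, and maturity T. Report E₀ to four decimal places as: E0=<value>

E0=299.4511

d₁ = [ln(V₀/D) + (r + σ²/2)T] / (σ√T)
   = [ln(443.7299/246.7519) + (0.0214 + 0.5·0.5083²)·7.0732] / (0.5083·√7.0732)
   = [0.586833 + 1.065114] / 1.351849 = 1.221991
d₂ = d₁ − σ√T = 1.221991 − 1.351849 = -0.129858
N(d₁) = 0.889144,  N(d₂) = 0.448339,  e^(−rT) = 0.859533
E₀ = V₀·N(d₁) − D·e^(−rT)·N(d₂)
   = 443.7299·0.889144 − 246.7519·0.859533·0.448339 = 299.451077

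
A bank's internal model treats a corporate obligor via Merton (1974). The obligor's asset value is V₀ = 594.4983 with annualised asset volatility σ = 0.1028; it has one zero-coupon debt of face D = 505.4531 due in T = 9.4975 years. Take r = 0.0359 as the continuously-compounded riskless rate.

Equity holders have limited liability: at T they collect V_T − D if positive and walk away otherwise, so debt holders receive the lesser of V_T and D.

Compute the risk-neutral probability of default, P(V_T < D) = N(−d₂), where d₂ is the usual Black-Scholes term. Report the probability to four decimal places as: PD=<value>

d₁ = [ln(V₀/D) + (r + σ²/2)T] / (σ√T)
   = [ln(594.4983/505.4531) + (0.0359 + 0.5·0.1028²)·9.4975] / (0.1028·√9.4975)
   = [0.162263 + 0.391144] / 0.316809 = 1.746815
d₂ = d₁ − σ√T = 1.746815 − 0.316809 = 1.430005
risk-neutral PD = N(−d₂) = N(-1.430005) = 0.076358

PD=0.0764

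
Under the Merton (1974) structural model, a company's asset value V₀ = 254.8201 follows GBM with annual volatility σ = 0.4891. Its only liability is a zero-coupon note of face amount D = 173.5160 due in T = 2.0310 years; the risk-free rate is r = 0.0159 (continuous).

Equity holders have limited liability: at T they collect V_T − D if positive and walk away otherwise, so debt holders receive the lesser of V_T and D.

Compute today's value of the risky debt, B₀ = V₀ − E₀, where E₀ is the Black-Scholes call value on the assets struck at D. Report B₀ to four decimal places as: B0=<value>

d₁ = [ln(V₀/D) + (r + σ²/2)T] / (σ√T)
   = [ln(254.8201/173.5160) + (0.0159 + 0.5·0.4891²)·2.0310] / (0.4891·√2.0310)
   = [0.384288 + 0.275220] / 0.697032 = 0.946166
d₂ = d₁ − σ√T = 0.946166 − 0.697032 = 0.249134
N(d₁) = 0.827968,  N(d₂) = 0.598371,  e^(−rT) = 0.968223
E₀ = V₀·N(d₁) − D·e^(−rT)·N(d₂)
   = 254.8201·0.827968 − 173.5160·0.968223·0.598371 = 110.455187
B₀ = V₀ − E₀ = 254.8201 − 110.455187 = 144.364913

B0=144.3649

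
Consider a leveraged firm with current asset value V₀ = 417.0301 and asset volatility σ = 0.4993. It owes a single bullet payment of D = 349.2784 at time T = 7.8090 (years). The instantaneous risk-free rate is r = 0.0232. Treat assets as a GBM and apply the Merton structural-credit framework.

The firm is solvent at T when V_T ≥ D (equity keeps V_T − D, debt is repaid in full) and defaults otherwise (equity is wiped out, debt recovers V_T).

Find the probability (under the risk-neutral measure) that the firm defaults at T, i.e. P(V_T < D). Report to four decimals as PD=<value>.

d₁ = [ln(V₀/D) + (r + σ²/2)T] / (σ√T)
   = [ln(417.0301/349.2784) + (0.0232 + 0.5·0.4993²)·7.8090] / (0.4993·√7.8090)
   = [0.177289 + 1.154563] / 1.395273 = 0.954545
d₂ = d₁ − σ√T = 0.954545 − 1.395273 = -0.440728
risk-neutral PD = N(−d₂) = N(0.440728) = 0.670295

PD=0.6703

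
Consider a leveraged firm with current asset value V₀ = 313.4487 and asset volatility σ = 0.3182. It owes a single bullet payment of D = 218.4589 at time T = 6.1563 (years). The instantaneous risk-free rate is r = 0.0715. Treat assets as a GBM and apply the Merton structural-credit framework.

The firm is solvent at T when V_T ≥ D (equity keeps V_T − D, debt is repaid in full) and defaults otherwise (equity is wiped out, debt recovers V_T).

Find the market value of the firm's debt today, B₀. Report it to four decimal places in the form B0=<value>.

B0=127.8927

d₁ = [ln(V₀/D) + (r + σ²/2)T] / (σ√T)
   = [ln(313.4487/218.4589) + (0.0715 + 0.5·0.3182²)·6.1563] / (0.3182·√6.1563)
   = [0.361038 + 0.751842] / 0.789514 = 1.409575
d₂ = d₁ − σ√T = 1.409575 − 0.789514 = 0.620061
N(d₁) = 0.920667,  N(d₂) = 0.732391,  e^(−rT) = 0.643923
E₀ = V₀·N(d₁) − D·e^(−rT)·N(d₂)
   = 313.4487·0.920667 − 218.4589·0.643923·0.732391 = 185.555959
B₀ = V₀ − E₀ = 313.4487 − 185.555959 = 127.892741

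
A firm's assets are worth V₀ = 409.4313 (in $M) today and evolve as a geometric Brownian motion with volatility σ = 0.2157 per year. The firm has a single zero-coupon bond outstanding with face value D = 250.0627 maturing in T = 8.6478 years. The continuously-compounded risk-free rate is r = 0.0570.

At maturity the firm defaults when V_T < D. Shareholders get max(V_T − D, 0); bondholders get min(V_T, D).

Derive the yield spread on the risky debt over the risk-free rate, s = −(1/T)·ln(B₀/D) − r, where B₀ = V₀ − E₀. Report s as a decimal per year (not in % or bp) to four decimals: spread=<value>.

d₁ = [ln(V₀/D) + (r + σ²/2)T] / (σ√T)
   = [ln(409.4313/250.0627) + (0.0570 + 0.5·0.2157²)·8.6478] / (0.2157·√8.6478)
   = [0.493057 + 0.694100] / 0.634312 = 1.871568
d₂ = d₁ − σ√T = 1.871568 − 0.634312 = 1.237256
N(d₁) = 0.969367,  N(d₂) = 0.892004,  e^(−rT) = 0.610837
E₀ = V₀·N(d₁) − D·e^(−rT)·N(d₂)
   = 409.4313·0.969367 − 250.0627·0.610837·0.892004 = 260.637619
B₀ = V₀ − E₀ = 409.4313 − 260.637619 = 148.793681
spread = −(1/T)·ln(B₀/D) − r = −(1/8.6478)·ln(148.793681/250.0627) − 0.0570 = 0.00303273

spread=0.0030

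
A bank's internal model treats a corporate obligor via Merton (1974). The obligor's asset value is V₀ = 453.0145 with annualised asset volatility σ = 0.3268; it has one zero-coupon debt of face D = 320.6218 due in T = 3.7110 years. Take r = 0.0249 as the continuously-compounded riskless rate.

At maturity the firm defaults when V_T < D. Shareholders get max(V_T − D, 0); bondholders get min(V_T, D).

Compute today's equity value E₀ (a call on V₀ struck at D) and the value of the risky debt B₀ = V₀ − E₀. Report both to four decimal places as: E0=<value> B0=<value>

E0=192.7497 B0=260.2648

d₁ = [ln(V₀/D) + (r + σ²/2)T] / (σ√T)
   = [ln(453.0145/320.6218) + (0.0249 + 0.5·0.3268²)·3.7110] / (0.3268·√3.7110)
   = [0.345662 + 0.290568] / 0.629546 = 1.010617
d₂ = d₁ − σ√T = 1.010617 − 0.629546 = 0.381071
N(d₁) = 0.843900,  N(d₂) = 0.648425,  e^(−rT) = 0.911737
E₀ = V₀·N(d₁) − D·e^(−rT)·N(d₂)
   = 453.0145·0.843900 − 320.6218·0.911737·0.648425 = 192.749731
B₀ = V₀ − E₀ = 453.0145 − 192.749731 = 260.264769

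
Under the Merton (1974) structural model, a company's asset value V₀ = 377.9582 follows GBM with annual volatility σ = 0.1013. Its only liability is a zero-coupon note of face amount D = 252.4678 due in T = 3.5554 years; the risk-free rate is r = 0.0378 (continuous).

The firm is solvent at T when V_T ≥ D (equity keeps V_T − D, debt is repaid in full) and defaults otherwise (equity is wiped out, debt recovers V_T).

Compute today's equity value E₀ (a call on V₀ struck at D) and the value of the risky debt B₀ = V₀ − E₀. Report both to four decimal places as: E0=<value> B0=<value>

E0=157.2790 B0=220.6792

d₁ = [ln(V₀/D) + (r + σ²/2)T] / (σ√T)
   = [ln(377.9582/252.4678) + (0.0378 + 0.5·0.1013²)·3.5554] / (0.1013·√3.5554)
   = [0.403500 + 0.152636] / 0.191009 = 2.911572
d₂ = d₁ − σ√T = 2.911572 − 0.191009 = 2.720563
N(d₁) = 0.998202,  N(d₂) = 0.996741,  e^(−rT) = 0.874245
E₀ = V₀·N(d₁) − D·e^(−rT)·N(d₂)
   = 377.9582·0.998202 − 252.4678·0.874245·0.996741 = 157.279002
B₀ = V₀ − E₀ = 377.9582 − 157.279002 = 220.679198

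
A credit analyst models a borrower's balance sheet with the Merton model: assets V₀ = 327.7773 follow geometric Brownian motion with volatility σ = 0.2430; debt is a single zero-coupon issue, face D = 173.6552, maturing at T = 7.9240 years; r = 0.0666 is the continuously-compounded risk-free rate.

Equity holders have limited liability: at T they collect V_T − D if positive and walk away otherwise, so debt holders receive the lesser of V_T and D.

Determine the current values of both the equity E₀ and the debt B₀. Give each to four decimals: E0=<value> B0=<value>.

d₁ = [ln(V₀/D) + (r + σ²/2)T] / (σ√T)
   = [ln(327.7773/173.6552) + (0.0666 + 0.5·0.2430²)·7.9240] / (0.2430·√7.9240)
   = [0.635263 + 0.761691] / 0.684035 = 2.042224
d₂ = d₁ − σ√T = 2.042224 − 0.684035 = 1.358189
N(d₁) = 0.979435,  N(d₂) = 0.912798,  e^(−rT) = 0.589938
E₀ = V₀·N(d₁) − D·e^(−rT)·N(d₂)
   = 327.7773·0.979435 − 173.6552·0.589938·0.912798 = 227.524393
B₀ = V₀ − E₀ = 327.7773 − 227.524393 = 100.252907

E0=227.5244 B0=100.2529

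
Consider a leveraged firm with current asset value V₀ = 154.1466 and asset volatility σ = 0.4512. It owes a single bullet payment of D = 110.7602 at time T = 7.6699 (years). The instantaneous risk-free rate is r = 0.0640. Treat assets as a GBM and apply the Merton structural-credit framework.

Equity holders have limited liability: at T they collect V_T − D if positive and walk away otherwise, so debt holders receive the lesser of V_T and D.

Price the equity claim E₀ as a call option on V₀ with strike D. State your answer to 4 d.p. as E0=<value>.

E0=103.9697

d₁ = [ln(V₀/D) + (r + σ²/2)T] / (σ√T)
   = [ln(154.1466/110.7602) + (0.0640 + 0.5·0.4512²)·7.6699] / (0.4512·√7.6699)
   = [0.330537 + 1.271598] / 1.249580 = 1.282139
d₂ = d₁ − σ√T = 1.282139 − 1.249580 = 0.032559
N(d₁) = 0.900103,  N(d₂) = 0.512987,  e^(−rT) = 0.612091
E₀ = V₀·N(d₁) − D·e^(−rT)·N(d₂)
   = 154.1466·0.900103 − 110.7602·0.612091·0.512987 = 103.969681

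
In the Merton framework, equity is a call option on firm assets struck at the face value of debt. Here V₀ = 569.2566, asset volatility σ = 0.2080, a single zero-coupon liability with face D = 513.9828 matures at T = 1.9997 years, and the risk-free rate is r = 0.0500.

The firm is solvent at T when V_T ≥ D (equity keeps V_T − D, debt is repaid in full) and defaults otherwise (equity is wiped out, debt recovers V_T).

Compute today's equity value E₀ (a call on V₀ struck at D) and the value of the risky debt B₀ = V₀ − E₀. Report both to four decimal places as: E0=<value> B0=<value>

d₁ = [ln(V₀/D) + (r + σ²/2)T] / (σ√T)
   = [ln(569.2566/513.9828) + (0.0500 + 0.5·0.2080²)·1.9997] / (0.2080·√1.9997)
   = [0.102141 + 0.143243] / 0.294134 = 0.834258
d₂ = d₁ − σ√T = 0.834258 − 0.294134 = 0.540124
N(d₁) = 0.797932,  N(d₂) = 0.705444,  e^(−rT) = 0.904851
E₀ = V₀·N(d₁) − D·e^(−rT)·N(d₂)
   = 569.2566·0.797932 − 513.9828·0.904851·0.705444 = 126.141737
B₀ = V₀ − E₀ = 569.2566 − 126.141737 = 443.114863

E0=126.1417 B0=443.1149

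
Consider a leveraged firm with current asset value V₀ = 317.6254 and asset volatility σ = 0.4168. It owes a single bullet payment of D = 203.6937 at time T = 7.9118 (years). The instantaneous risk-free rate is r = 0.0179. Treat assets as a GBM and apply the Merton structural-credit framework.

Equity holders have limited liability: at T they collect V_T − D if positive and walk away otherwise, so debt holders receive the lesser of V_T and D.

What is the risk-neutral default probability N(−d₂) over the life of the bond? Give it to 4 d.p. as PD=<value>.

PD=0.5344

d₁ = [ln(V₀/D) + (r + σ²/2)T] / (σ√T)
   = [ln(317.6254/203.6937) + (0.0179 + 0.5·0.4168²)·7.9118] / (0.4168·√7.9118)
   = [0.444255 + 0.828849] / 1.172372 = 1.085922
d₂ = d₁ − σ√T = 1.085922 − 1.172372 = -0.086450
risk-neutral PD = N(−d₂) = N(0.086450) = 0.534446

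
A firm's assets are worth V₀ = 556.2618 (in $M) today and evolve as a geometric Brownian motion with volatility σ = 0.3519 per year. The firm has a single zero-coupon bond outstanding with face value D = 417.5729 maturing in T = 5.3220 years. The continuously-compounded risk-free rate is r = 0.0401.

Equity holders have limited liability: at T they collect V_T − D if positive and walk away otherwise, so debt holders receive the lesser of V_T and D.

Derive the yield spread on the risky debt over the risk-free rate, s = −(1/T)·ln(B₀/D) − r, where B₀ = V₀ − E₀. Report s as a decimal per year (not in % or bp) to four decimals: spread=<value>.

spread=0.0336

d₁ = [ln(V₀/D) + (r + σ²/2)T] / (σ√T)
   = [ln(556.2618/417.5729) + (0.0401 + 0.5·0.3519²)·5.3220] / (0.3519·√5.3220)
   = [0.286780 + 0.542933] / 0.811814 = 1.022048
d₂ = d₁ − σ√T = 1.022048 − 0.811814 = 0.210234
N(d₁) = 0.846621,  N(d₂) = 0.583257,  e^(−rT) = 0.807823
E₀ = V₀·N(d₁) − D·e^(−rT)·N(d₂)
   = 556.2618·0.846621 − 417.5729·0.807823·0.583257 = 274.195566
B₀ = V₀ − E₀ = 556.2618 − 274.195566 = 282.066234
spread = −(1/T)·ln(B₀/D) − r = −(1/5.3220)·ln(282.066234/417.5729) − 0.0401 = 0.03361613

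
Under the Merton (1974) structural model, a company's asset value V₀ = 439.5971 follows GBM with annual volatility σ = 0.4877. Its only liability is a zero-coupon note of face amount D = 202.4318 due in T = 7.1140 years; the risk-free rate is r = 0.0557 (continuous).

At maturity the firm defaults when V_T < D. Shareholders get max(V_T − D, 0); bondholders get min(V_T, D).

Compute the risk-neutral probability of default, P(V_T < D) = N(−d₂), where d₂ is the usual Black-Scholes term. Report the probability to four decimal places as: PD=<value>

PD=0.4012

d₁ = [ln(V₀/D) + (r + σ²/2)T] / (σ√T)
   = [ln(439.5971/202.4318) + (0.0557 + 0.5·0.4877²)·7.1140] / (0.4877·√7.1140)
   = [0.775456 + 1.242287] / 1.300797 = 1.551158
d₂ = d₁ − σ√T = 1.551158 − 1.300797 = 0.250361
risk-neutral PD = N(−d₂) = N(-0.250361) = 0.401154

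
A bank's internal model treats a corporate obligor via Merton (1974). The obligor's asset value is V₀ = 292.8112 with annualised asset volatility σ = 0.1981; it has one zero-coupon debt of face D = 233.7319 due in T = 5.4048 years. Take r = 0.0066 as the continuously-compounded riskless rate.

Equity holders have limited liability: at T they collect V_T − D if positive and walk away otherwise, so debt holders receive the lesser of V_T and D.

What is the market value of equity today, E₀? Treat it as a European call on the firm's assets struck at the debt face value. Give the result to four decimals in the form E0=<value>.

E0=88.0404

d₁ = [ln(V₀/D) + (r + σ²/2)T] / (σ√T)
   = [ln(292.8112/233.7319) + (0.0066 + 0.5·0.1981²)·5.4048] / (0.1981·√5.4048)
   = [0.225353 + 0.141724] / 0.460547 = 0.797045
d₂ = d₁ − σ√T = 0.797045 − 0.460547 = 0.336498
N(d₁) = 0.787288,  N(d₂) = 0.631752,  e^(−rT) = 0.964957
E₀ = V₀·N(d₁) − D·e^(−rT)·N(d₂)
   = 292.8112·0.787288 − 233.7319·0.964957·0.631752 = 88.040437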